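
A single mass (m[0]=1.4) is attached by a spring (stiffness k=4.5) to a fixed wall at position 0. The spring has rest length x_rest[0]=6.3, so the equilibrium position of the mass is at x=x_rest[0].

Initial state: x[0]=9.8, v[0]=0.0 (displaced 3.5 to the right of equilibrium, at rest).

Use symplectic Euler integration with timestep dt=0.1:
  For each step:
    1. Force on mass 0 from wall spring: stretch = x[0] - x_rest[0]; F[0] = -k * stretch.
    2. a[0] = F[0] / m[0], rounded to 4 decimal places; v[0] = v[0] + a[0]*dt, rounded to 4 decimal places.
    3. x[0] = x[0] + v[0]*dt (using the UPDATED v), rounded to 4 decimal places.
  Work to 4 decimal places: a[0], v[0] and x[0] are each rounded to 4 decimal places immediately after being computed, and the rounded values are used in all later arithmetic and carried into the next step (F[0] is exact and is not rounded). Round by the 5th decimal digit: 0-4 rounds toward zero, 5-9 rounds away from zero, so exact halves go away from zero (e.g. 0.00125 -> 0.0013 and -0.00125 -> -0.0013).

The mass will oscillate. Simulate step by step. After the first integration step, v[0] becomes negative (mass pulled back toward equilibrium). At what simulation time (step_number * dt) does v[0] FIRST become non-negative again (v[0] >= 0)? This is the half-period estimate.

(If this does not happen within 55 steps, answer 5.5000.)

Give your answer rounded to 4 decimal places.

Answer: 1.8000

Derivation:
Step 0: x=[9.8000] v=[0.0000]
Step 1: x=[9.6875] v=[-1.1250]
Step 2: x=[9.4661] v=[-2.2138]
Step 3: x=[9.1430] v=[-3.2315]
Step 4: x=[8.7285] v=[-4.1453]
Step 5: x=[8.2359] v=[-4.9259]
Step 6: x=[7.6811] v=[-5.5482]
Step 7: x=[7.0819] v=[-5.9921]
Step 8: x=[6.4576] v=[-6.2434]
Step 9: x=[5.8282] v=[-6.2941]
Step 10: x=[5.2140] v=[-6.1425]
Step 11: x=[4.6347] v=[-5.7934]
Step 12: x=[4.1089] v=[-5.2581]
Step 13: x=[3.6535] v=[-4.5538]
Step 14: x=[3.2832] v=[-3.7031]
Step 15: x=[3.0099] v=[-2.7334]
Step 16: x=[2.8423] v=[-1.6759]
Step 17: x=[2.7859] v=[-0.5645]
Step 18: x=[2.8424] v=[0.5650]
First v>=0 after going negative at step 18, time=1.8000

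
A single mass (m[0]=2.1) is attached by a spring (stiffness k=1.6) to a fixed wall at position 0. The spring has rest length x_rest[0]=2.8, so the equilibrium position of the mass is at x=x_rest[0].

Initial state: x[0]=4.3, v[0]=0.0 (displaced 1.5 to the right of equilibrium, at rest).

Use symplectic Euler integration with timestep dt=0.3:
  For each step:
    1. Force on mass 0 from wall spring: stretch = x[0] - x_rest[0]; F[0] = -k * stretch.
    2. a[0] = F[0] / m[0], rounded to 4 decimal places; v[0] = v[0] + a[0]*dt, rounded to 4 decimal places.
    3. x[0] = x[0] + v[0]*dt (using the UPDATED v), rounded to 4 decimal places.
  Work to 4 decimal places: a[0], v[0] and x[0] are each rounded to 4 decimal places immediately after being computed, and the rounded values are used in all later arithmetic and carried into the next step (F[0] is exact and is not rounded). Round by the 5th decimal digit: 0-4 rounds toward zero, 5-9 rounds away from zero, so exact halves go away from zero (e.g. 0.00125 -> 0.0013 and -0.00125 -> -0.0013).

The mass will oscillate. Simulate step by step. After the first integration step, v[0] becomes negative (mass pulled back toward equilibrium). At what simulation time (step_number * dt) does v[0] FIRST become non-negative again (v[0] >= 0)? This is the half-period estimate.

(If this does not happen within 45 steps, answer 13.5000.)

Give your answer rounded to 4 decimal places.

Step 0: x=[4.3000] v=[0.0000]
Step 1: x=[4.1971] v=[-0.3429]
Step 2: x=[3.9984] v=[-0.6623]
Step 3: x=[3.7175] v=[-0.9362]
Step 4: x=[3.3737] v=[-1.1459]
Step 5: x=[2.9906] v=[-1.2770]
Step 6: x=[2.5944] v=[-1.3206]
Step 7: x=[2.2123] v=[-1.2736]
Step 8: x=[1.8705] v=[-1.1393]
Step 9: x=[1.5925] v=[-0.9268]
Step 10: x=[1.3973] v=[-0.6508]
Step 11: x=[1.2982] v=[-0.3302]
Step 12: x=[1.3021] v=[0.0131]
First v>=0 after going negative at step 12, time=3.6000

Answer: 3.6000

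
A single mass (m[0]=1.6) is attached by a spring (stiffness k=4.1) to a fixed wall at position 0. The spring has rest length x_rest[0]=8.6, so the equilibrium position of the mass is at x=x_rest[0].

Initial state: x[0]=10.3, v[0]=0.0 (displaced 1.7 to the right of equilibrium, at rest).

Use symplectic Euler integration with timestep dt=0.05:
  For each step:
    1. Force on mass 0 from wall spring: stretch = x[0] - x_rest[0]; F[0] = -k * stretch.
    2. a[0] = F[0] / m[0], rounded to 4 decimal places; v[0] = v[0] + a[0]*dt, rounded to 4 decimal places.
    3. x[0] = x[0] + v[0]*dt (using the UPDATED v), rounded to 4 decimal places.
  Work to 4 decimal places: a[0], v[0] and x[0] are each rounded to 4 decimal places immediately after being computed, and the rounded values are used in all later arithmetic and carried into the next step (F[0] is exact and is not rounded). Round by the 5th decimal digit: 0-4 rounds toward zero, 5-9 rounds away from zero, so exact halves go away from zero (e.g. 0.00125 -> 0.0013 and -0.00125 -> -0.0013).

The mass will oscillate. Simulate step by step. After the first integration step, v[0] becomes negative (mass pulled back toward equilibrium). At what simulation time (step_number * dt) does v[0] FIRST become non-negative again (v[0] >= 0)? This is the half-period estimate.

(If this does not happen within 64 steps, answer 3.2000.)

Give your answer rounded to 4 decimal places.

Step 0: x=[10.3000] v=[0.0000]
Step 1: x=[10.2891] v=[-0.2178]
Step 2: x=[10.2674] v=[-0.4342]
Step 3: x=[10.2350] v=[-0.6478]
Step 4: x=[10.1921] v=[-0.8573]
Step 5: x=[10.1390] v=[-1.0613]
Step 6: x=[10.0761] v=[-1.2585]
Step 7: x=[10.0037] v=[-1.4476]
Step 8: x=[9.9223] v=[-1.6275]
Step 9: x=[9.8325] v=[-1.7969]
Step 10: x=[9.7348] v=[-1.9548]
Step 11: x=[9.6298] v=[-2.1002]
Step 12: x=[9.5182] v=[-2.2321]
Step 13: x=[9.4007] v=[-2.3497]
Step 14: x=[9.2781] v=[-2.4523]
Step 15: x=[9.1511] v=[-2.5392]
Step 16: x=[9.0206] v=[-2.6098]
Step 17: x=[8.8874] v=[-2.6637]
Step 18: x=[8.7524] v=[-2.7005]
Step 19: x=[8.6164] v=[-2.7200]
Step 20: x=[8.4803] v=[-2.7221]
Step 21: x=[8.3450] v=[-2.7068]
Step 22: x=[8.2113] v=[-2.6741]
Step 23: x=[8.0801] v=[-2.6243]
Step 24: x=[7.9522] v=[-2.5577]
Step 25: x=[7.8285] v=[-2.4747]
Step 26: x=[7.7097] v=[-2.3759]
Step 27: x=[7.5966] v=[-2.2618]
Step 28: x=[7.4899] v=[-2.1332]
Step 29: x=[7.3904] v=[-1.9910]
Step 30: x=[7.2986] v=[-1.8360]
Step 31: x=[7.2151] v=[-1.6693]
Step 32: x=[7.1405] v=[-1.4919]
Step 33: x=[7.0753] v=[-1.3049]
Step 34: x=[7.0198] v=[-1.1096]
Step 35: x=[6.9744] v=[-0.9071]
Step 36: x=[6.9395] v=[-0.6988]
Step 37: x=[6.9152] v=[-0.4861]
Step 38: x=[6.9017] v=[-0.2702]
Step 39: x=[6.8991] v=[-0.0526]
Step 40: x=[6.9074] v=[0.1653]
First v>=0 after going negative at step 40, time=2.0000

Answer: 2.0000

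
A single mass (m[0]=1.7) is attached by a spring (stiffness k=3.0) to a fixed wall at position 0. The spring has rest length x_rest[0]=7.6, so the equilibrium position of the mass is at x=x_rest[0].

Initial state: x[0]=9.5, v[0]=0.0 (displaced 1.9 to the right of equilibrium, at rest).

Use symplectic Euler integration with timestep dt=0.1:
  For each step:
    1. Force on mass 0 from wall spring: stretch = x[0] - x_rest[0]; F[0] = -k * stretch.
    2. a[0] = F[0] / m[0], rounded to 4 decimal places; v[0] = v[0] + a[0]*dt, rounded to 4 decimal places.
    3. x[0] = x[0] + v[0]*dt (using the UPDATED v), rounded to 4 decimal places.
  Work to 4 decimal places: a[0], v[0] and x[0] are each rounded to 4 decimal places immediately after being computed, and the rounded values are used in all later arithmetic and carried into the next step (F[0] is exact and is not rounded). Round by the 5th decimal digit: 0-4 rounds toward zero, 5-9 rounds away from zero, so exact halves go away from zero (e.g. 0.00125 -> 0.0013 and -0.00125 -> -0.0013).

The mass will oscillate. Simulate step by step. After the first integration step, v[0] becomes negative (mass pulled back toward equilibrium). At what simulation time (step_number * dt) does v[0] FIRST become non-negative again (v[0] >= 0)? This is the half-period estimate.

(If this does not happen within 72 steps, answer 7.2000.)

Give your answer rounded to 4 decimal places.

Step 0: x=[9.5000] v=[0.0000]
Step 1: x=[9.4665] v=[-0.3353]
Step 2: x=[9.4000] v=[-0.6647]
Step 3: x=[9.3018] v=[-0.9824]
Step 4: x=[9.1735] v=[-1.2827]
Step 5: x=[9.0175] v=[-1.5604]
Step 6: x=[8.8364] v=[-1.8106]
Step 7: x=[8.6335] v=[-2.0288]
Step 8: x=[8.4124] v=[-2.2112]
Step 9: x=[8.1769] v=[-2.3546]
Step 10: x=[7.9313] v=[-2.4564]
Step 11: x=[7.6798] v=[-2.5149]
Step 12: x=[7.4269] v=[-2.5290]
Step 13: x=[7.1771] v=[-2.4985]
Step 14: x=[6.9347] v=[-2.4239]
Step 15: x=[6.7041] v=[-2.3065]
Step 16: x=[6.4893] v=[-2.1484]
Step 17: x=[6.2941] v=[-1.9524]
Step 18: x=[6.1219] v=[-1.7220]
Step 19: x=[5.9758] v=[-1.4612]
Step 20: x=[5.8583] v=[-1.1746]
Step 21: x=[5.7716] v=[-0.8672]
Step 22: x=[5.7172] v=[-0.5445]
Step 23: x=[5.6960] v=[-0.2122]
Step 24: x=[5.7084] v=[0.1238]
First v>=0 after going negative at step 24, time=2.4000

Answer: 2.4000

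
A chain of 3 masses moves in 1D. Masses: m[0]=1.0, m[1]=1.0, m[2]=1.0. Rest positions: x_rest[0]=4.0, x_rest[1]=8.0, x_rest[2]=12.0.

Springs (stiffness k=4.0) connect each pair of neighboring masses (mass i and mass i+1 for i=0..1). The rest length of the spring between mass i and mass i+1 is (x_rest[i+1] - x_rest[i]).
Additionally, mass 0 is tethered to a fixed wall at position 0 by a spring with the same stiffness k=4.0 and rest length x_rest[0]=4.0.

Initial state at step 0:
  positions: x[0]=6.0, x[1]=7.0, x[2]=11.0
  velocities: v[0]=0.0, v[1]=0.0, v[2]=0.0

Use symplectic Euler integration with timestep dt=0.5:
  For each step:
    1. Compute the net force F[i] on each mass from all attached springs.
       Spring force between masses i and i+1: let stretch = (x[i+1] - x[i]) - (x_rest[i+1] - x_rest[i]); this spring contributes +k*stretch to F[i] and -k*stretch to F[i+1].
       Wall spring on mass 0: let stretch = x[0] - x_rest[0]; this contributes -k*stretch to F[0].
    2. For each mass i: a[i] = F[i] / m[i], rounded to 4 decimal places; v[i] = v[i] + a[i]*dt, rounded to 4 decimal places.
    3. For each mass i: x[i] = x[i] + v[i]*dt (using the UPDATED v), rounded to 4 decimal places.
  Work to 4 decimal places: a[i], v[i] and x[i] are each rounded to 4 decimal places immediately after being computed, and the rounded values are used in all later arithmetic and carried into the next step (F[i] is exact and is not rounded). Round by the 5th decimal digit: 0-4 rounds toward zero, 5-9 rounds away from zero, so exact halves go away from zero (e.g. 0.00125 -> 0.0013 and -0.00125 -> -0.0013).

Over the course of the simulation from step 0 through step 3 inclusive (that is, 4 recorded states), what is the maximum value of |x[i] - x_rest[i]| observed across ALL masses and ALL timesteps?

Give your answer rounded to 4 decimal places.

Step 0: x=[6.0000 7.0000 11.0000] v=[0.0000 0.0000 0.0000]
Step 1: x=[1.0000 10.0000 11.0000] v=[-10.0000 6.0000 0.0000]
Step 2: x=[4.0000 5.0000 14.0000] v=[6.0000 -10.0000 6.0000]
Step 3: x=[4.0000 8.0000 12.0000] v=[0.0000 6.0000 -4.0000]
Max displacement = 3.0000

Answer: 3.0000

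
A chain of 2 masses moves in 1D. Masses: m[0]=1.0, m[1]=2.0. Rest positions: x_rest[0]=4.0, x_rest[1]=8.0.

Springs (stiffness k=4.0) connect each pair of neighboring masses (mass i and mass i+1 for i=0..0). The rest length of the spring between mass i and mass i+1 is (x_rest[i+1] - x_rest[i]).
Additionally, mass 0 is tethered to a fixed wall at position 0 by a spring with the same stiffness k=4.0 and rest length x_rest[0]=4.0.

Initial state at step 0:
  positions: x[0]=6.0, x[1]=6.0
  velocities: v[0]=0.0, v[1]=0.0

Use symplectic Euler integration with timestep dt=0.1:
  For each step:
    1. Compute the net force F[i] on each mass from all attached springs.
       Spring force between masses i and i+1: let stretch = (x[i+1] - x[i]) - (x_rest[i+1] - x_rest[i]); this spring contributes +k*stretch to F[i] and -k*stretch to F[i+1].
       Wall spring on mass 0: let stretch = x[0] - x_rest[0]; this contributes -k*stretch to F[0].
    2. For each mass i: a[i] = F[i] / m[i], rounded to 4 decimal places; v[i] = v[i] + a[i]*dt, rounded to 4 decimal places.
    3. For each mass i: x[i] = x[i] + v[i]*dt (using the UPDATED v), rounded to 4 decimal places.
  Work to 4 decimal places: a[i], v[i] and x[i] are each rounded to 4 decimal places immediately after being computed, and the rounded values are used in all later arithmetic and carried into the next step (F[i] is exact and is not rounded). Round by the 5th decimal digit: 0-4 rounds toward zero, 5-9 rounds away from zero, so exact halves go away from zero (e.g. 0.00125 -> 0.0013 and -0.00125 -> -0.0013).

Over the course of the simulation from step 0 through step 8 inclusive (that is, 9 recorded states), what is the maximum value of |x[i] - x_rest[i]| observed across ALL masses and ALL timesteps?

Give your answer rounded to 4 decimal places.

Answer: 2.7944

Derivation:
Step 0: x=[6.0000 6.0000] v=[0.0000 0.0000]
Step 1: x=[5.7600 6.0800] v=[-2.4000 0.8000]
Step 2: x=[5.3024 6.2336] v=[-4.5760 1.5360]
Step 3: x=[4.6700 6.4486] v=[-6.3245 2.1498]
Step 4: x=[3.9219 6.7080] v=[-7.4811 2.5941]
Step 5: x=[3.1284 6.9917] v=[-7.9354 2.8369]
Step 6: x=[2.3643 7.2781] v=[-7.6414 2.8642]
Step 7: x=[1.7021 7.5462] v=[-6.6216 2.6814]
Step 8: x=[1.2056 7.7775] v=[-4.9648 2.3126]
Max displacement = 2.7944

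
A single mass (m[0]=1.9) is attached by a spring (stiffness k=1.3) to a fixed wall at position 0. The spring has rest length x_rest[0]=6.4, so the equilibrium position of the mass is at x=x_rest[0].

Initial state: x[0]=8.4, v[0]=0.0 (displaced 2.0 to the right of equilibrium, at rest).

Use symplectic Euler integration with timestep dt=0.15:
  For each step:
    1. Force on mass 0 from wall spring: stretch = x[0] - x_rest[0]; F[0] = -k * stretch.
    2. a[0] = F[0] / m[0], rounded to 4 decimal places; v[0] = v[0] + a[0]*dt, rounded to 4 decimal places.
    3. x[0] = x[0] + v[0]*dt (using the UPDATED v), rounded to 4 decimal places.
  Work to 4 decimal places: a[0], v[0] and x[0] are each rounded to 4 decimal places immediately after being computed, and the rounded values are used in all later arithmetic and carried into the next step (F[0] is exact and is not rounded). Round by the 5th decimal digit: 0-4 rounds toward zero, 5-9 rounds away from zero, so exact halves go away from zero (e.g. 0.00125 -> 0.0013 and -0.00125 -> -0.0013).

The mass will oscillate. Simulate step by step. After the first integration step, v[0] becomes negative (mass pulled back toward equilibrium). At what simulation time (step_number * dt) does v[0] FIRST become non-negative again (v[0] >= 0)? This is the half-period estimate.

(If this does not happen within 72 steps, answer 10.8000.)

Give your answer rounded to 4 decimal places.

Step 0: x=[8.4000] v=[0.0000]
Step 1: x=[8.3692] v=[-0.2053]
Step 2: x=[8.3081] v=[-0.4074]
Step 3: x=[8.2176] v=[-0.6032]
Step 4: x=[8.0991] v=[-0.7897]
Step 5: x=[7.9545] v=[-0.9641]
Step 6: x=[7.7860] v=[-1.1236]
Step 7: x=[7.5961] v=[-1.2658]
Step 8: x=[7.3878] v=[-1.3886]
Step 9: x=[7.1643] v=[-1.4900]
Step 10: x=[6.9290] v=[-1.5684]
Step 11: x=[6.6856] v=[-1.6227]
Step 12: x=[6.4378] v=[-1.6520]
Step 13: x=[6.1894] v=[-1.6559]
Step 14: x=[5.9443] v=[-1.6343]
Step 15: x=[5.7062] v=[-1.5875]
Step 16: x=[5.4788] v=[-1.5163]
Step 17: x=[5.2655] v=[-1.4218]
Step 18: x=[5.0697] v=[-1.3054]
Step 19: x=[4.8944] v=[-1.1689]
Step 20: x=[4.7422] v=[-1.0144]
Step 21: x=[4.6156] v=[-0.8443]
Step 22: x=[4.5164] v=[-0.6612]
Step 23: x=[4.4462] v=[-0.4679]
Step 24: x=[4.4061] v=[-0.2674]
Step 25: x=[4.3967] v=[-0.0628]
Step 26: x=[4.4181] v=[0.1428]
First v>=0 after going negative at step 26, time=3.9000

Answer: 3.9000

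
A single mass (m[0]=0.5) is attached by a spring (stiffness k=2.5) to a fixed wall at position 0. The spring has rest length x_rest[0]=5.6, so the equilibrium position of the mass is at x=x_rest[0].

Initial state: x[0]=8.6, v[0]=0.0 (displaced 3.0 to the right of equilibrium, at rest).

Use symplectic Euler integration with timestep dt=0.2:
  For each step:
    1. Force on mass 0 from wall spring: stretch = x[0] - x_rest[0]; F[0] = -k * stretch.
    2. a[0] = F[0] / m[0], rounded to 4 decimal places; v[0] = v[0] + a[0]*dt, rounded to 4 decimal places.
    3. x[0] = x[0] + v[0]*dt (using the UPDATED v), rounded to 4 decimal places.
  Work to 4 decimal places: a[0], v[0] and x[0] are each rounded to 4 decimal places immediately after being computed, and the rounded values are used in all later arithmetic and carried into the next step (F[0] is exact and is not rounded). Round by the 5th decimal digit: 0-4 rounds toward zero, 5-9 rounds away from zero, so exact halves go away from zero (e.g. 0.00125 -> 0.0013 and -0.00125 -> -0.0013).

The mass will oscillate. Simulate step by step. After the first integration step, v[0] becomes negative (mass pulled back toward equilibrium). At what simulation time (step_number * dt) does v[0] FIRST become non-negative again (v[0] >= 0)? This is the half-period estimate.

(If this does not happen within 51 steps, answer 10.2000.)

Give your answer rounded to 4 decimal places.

Answer: 1.4000

Derivation:
Step 0: x=[8.6000] v=[0.0000]
Step 1: x=[8.0000] v=[-3.0000]
Step 2: x=[6.9200] v=[-5.4000]
Step 3: x=[5.5760] v=[-6.7200]
Step 4: x=[4.2368] v=[-6.6960]
Step 5: x=[3.1702] v=[-5.3328]
Step 6: x=[2.5896] v=[-2.9030]
Step 7: x=[2.6111] v=[0.1074]
First v>=0 after going negative at step 7, time=1.4000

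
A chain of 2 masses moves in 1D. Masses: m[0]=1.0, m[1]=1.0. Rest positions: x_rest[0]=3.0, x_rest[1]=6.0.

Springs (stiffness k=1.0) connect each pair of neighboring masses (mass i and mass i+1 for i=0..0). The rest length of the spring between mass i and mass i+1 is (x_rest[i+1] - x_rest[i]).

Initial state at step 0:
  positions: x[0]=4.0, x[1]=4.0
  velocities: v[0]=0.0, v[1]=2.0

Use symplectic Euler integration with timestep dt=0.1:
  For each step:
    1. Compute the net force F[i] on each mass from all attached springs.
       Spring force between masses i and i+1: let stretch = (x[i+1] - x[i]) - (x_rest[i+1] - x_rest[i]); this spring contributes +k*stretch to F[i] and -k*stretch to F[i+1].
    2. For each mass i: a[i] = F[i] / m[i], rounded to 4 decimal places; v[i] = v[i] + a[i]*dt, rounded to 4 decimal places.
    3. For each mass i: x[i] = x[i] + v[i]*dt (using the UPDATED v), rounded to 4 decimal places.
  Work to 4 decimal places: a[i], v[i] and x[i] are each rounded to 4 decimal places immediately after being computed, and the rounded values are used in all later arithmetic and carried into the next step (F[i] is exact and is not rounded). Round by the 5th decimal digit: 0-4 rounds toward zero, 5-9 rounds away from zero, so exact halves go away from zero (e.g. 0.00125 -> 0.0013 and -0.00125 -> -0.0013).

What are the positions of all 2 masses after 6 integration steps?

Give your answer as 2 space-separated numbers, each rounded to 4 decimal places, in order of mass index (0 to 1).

Step 0: x=[4.0000 4.0000] v=[0.0000 2.0000]
Step 1: x=[3.9700 4.2300] v=[-0.3000 2.3000]
Step 2: x=[3.9126 4.4874] v=[-0.5740 2.5740]
Step 3: x=[3.8310 4.7691] v=[-0.8165 2.8165]
Step 4: x=[3.7287 5.0714] v=[-1.0227 3.0227]
Step 5: x=[3.6099 5.3902] v=[-1.1884 3.1884]
Step 6: x=[3.4789 5.7212] v=[-1.3104 3.3104]

Answer: 3.4789 5.7212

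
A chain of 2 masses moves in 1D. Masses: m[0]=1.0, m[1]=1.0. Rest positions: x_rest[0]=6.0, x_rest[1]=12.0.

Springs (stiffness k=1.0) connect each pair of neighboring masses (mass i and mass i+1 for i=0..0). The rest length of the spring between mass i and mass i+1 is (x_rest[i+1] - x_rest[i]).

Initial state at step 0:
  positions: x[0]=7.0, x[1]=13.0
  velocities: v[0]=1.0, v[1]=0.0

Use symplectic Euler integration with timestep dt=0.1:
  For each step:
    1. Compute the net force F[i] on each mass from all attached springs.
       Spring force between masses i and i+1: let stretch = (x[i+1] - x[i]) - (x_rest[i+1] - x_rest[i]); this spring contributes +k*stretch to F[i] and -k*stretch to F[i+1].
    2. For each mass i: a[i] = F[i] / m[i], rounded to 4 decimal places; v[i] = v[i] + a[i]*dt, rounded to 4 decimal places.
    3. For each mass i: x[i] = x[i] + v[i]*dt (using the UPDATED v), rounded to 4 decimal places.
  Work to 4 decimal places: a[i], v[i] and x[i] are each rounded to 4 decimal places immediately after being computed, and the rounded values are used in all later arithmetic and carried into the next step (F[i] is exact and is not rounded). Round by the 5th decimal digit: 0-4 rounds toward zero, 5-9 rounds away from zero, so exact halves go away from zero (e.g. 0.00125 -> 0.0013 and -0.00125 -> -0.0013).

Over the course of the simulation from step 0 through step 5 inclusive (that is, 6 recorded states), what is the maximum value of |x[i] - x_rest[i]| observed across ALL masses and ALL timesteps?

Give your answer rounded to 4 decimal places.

Answer: 1.4804

Derivation:
Step 0: x=[7.0000 13.0000] v=[1.0000 0.0000]
Step 1: x=[7.1000 13.0000] v=[1.0000 0.0000]
Step 2: x=[7.1990 13.0010] v=[0.9900 0.0100]
Step 3: x=[7.2960 13.0040] v=[0.9702 0.0298]
Step 4: x=[7.3901 13.0099] v=[0.9410 0.0590]
Step 5: x=[7.4804 13.0196] v=[0.9030 0.0970]
Max displacement = 1.4804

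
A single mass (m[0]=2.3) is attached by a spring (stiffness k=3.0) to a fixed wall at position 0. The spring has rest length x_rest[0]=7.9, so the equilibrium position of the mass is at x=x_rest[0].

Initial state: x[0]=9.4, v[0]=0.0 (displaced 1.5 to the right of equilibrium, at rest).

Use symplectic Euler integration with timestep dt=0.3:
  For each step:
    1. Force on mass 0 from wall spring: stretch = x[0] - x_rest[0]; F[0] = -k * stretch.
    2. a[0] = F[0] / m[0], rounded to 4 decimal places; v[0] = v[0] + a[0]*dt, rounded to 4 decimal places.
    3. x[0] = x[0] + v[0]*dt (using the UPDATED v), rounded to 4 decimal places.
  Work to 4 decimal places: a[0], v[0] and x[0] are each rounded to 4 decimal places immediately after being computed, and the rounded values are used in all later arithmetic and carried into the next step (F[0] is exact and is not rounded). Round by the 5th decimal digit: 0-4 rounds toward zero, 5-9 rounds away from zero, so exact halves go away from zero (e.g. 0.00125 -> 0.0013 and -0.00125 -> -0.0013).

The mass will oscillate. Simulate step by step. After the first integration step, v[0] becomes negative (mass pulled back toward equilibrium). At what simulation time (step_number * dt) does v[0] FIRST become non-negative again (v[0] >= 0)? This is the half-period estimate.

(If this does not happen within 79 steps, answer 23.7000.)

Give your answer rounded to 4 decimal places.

Answer: 3.0000

Derivation:
Step 0: x=[9.4000] v=[0.0000]
Step 1: x=[9.2239] v=[-0.5870]
Step 2: x=[8.8924] v=[-1.1050]
Step 3: x=[8.4444] v=[-1.4933]
Step 4: x=[7.9325] v=[-1.7063]
Step 5: x=[7.4168] v=[-1.7190]
Step 6: x=[6.9578] v=[-1.5299]
Step 7: x=[6.6094] v=[-1.1612]
Step 8: x=[6.4125] v=[-0.6562]
Step 9: x=[6.3903] v=[-0.0741]
Step 10: x=[6.5453] v=[0.5167]
First v>=0 after going negative at step 10, time=3.0000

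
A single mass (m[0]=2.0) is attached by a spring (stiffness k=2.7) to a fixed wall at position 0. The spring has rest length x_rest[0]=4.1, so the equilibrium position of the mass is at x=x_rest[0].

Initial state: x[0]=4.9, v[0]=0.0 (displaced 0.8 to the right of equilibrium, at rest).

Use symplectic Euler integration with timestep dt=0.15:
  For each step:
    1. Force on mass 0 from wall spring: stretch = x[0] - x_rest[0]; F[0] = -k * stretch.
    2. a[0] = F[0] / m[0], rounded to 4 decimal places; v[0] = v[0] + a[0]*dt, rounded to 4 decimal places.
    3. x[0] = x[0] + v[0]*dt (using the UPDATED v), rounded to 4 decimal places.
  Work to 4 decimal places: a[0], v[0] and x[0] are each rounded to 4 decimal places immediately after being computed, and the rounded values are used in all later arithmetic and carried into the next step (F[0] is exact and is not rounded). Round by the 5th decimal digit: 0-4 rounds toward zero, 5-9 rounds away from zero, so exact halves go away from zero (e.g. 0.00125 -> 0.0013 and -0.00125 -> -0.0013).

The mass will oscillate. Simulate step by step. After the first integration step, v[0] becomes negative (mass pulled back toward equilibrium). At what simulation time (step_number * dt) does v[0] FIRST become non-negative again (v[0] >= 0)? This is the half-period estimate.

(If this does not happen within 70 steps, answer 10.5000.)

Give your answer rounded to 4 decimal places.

Answer: 2.8500

Derivation:
Step 0: x=[4.9000] v=[0.0000]
Step 1: x=[4.8757] v=[-0.1620]
Step 2: x=[4.8278] v=[-0.3191]
Step 3: x=[4.7578] v=[-0.4665]
Step 4: x=[4.6678] v=[-0.5997]
Step 5: x=[4.5606] v=[-0.7147]
Step 6: x=[4.4394] v=[-0.8080]
Step 7: x=[4.3079] v=[-0.8767]
Step 8: x=[4.1701] v=[-0.9188]
Step 9: x=[4.0302] v=[-0.9330]
Step 10: x=[3.8924] v=[-0.9189]
Step 11: x=[3.7609] v=[-0.8769]
Step 12: x=[3.6397] v=[-0.8082]
Step 13: x=[3.5325] v=[-0.7150]
Step 14: x=[3.4425] v=[-0.6001]
Step 15: x=[3.3725] v=[-0.4670]
Step 16: x=[3.3245] v=[-0.3197]
Step 17: x=[3.3001] v=[-0.1627]
Step 18: x=[3.3000] v=[-0.0007]
Step 19: x=[3.3242] v=[0.1613]
First v>=0 after going negative at step 19, time=2.8500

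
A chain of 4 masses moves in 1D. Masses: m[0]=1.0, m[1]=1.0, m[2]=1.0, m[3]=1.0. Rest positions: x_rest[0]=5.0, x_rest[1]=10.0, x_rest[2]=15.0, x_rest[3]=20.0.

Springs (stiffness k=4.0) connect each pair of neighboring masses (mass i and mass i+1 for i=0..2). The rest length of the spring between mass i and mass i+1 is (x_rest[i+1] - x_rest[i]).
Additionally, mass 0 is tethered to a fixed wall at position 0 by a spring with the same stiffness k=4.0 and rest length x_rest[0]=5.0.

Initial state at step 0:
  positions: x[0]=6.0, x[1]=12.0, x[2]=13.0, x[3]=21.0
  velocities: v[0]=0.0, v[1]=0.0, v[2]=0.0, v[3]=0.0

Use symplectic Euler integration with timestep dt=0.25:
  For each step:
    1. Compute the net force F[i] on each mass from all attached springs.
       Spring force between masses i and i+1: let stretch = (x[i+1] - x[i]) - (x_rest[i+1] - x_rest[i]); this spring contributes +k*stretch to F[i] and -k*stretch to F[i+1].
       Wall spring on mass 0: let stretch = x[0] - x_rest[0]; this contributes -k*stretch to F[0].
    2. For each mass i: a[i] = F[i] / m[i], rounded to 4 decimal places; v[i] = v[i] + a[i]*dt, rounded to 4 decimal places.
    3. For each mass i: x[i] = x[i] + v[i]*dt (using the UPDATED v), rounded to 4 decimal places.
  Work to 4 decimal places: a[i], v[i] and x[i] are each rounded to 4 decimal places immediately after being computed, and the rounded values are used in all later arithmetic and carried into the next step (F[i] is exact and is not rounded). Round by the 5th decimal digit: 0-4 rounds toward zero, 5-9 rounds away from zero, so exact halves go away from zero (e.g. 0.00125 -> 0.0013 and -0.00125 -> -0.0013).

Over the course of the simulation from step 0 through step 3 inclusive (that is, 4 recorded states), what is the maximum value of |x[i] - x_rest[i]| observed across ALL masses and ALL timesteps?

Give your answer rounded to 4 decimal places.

Step 0: x=[6.0000 12.0000 13.0000 21.0000] v=[0.0000 0.0000 0.0000 0.0000]
Step 1: x=[6.0000 10.7500 14.7500 20.2500] v=[0.0000 -5.0000 7.0000 -3.0000]
Step 2: x=[5.6875 9.3125 16.8750 19.3750] v=[-1.2500 -5.7500 8.5000 -3.5000]
Step 3: x=[4.8594 8.8594 17.7344 19.1250] v=[-3.3125 -1.8125 3.4375 -1.0000]
Max displacement = 2.7344

Answer: 2.7344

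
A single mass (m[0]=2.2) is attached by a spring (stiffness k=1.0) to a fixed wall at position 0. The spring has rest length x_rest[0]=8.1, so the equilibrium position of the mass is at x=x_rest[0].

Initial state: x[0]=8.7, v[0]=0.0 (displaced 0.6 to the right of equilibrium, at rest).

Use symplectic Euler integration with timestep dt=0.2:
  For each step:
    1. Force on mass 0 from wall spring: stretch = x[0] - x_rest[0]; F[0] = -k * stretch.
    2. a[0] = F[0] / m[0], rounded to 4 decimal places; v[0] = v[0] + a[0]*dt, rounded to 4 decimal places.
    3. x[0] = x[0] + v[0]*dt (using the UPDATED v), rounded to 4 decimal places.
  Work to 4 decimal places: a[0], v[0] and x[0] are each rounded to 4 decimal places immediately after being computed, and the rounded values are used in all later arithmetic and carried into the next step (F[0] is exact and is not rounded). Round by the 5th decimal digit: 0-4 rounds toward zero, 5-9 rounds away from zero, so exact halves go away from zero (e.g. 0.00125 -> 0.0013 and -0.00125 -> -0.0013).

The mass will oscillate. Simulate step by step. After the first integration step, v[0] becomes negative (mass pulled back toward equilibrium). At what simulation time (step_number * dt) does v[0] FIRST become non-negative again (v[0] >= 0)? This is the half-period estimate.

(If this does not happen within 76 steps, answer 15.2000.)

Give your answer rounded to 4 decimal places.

Step 0: x=[8.7000] v=[0.0000]
Step 1: x=[8.6891] v=[-0.0545]
Step 2: x=[8.6675] v=[-0.1081]
Step 3: x=[8.6356] v=[-0.1597]
Step 4: x=[8.5939] v=[-0.2084]
Step 5: x=[8.5432] v=[-0.2533]
Step 6: x=[8.4845] v=[-0.2936]
Step 7: x=[8.4188] v=[-0.3286]
Step 8: x=[8.3473] v=[-0.3576]
Step 9: x=[8.2713] v=[-0.3801]
Step 10: x=[8.1922] v=[-0.3957]
Step 11: x=[8.1114] v=[-0.4041]
Step 12: x=[8.0304] v=[-0.4051]
Step 13: x=[7.9506] v=[-0.3988]
Step 14: x=[7.8736] v=[-0.3852]
Step 15: x=[7.8007] v=[-0.3646]
Step 16: x=[7.7332] v=[-0.3374]
Step 17: x=[7.6724] v=[-0.3041]
Step 18: x=[7.6194] v=[-0.2652]
Step 19: x=[7.5751] v=[-0.2215]
Step 20: x=[7.5403] v=[-0.1738]
Step 21: x=[7.5157] v=[-0.1229]
Step 22: x=[7.5017] v=[-0.0698]
Step 23: x=[7.4986] v=[-0.0154]
Step 24: x=[7.5065] v=[0.0393]
First v>=0 after going negative at step 24, time=4.8000

Answer: 4.8000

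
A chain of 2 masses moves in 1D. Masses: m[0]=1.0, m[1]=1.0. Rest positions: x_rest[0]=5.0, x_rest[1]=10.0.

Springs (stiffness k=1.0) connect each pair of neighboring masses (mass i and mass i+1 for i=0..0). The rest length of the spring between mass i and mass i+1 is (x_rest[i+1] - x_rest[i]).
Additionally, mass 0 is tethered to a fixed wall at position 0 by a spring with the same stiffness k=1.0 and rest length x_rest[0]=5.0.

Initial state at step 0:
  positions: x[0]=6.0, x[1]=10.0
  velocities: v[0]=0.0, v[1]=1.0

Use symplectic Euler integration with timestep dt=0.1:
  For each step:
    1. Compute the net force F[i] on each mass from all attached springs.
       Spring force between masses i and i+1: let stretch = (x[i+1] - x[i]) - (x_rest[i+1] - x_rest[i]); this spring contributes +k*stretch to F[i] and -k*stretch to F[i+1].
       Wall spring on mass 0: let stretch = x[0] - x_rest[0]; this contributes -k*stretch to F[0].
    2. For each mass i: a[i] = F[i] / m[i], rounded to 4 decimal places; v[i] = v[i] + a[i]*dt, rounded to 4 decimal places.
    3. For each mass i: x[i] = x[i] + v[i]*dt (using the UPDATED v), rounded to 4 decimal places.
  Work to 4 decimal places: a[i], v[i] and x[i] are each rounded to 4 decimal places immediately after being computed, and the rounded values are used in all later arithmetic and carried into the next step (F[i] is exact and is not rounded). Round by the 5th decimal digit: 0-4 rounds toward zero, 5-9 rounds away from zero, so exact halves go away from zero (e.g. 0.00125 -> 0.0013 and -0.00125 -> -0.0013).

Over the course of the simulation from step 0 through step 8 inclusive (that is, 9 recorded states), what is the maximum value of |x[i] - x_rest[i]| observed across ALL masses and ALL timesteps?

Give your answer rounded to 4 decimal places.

Step 0: x=[6.0000 10.0000] v=[0.0000 1.0000]
Step 1: x=[5.9800 10.1100] v=[-0.2000 1.1000]
Step 2: x=[5.9415 10.2287] v=[-0.3850 1.1870]
Step 3: x=[5.8865 10.3545] v=[-0.5504 1.2583]
Step 4: x=[5.8173 10.4857] v=[-0.6923 1.3115]
Step 5: x=[5.7366 10.6202] v=[-0.8072 1.3447]
Step 6: x=[5.6474 10.7558] v=[-0.8925 1.3563]
Step 7: x=[5.5528 10.8904] v=[-0.9464 1.3455]
Step 8: x=[5.4560 11.0216] v=[-0.9679 1.3117]
Max displacement = 1.0216

Answer: 1.0216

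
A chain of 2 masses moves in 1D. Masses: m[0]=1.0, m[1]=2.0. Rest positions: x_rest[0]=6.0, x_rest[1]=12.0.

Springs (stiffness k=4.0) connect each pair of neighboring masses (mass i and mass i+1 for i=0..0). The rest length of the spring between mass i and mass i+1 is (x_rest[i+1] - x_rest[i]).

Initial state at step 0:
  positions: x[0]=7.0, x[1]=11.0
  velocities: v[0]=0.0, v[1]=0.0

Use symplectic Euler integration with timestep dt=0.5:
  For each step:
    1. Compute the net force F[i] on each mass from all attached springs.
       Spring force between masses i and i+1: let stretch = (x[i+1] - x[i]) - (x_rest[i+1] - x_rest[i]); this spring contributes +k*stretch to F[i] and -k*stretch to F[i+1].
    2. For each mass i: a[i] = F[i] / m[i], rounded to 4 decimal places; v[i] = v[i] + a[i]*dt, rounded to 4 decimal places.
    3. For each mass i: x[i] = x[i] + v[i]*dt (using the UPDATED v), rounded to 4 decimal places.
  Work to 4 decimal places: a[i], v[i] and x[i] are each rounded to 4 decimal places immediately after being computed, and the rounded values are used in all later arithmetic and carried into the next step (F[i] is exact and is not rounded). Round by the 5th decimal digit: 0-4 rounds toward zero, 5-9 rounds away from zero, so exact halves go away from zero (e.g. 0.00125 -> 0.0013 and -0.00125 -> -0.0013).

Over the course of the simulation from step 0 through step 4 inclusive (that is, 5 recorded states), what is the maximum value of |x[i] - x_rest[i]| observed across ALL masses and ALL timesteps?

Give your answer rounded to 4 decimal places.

Answer: 2.0000

Derivation:
Step 0: x=[7.0000 11.0000] v=[0.0000 0.0000]
Step 1: x=[5.0000 12.0000] v=[-4.0000 2.0000]
Step 2: x=[4.0000 12.5000] v=[-2.0000 1.0000]
Step 3: x=[5.5000 11.7500] v=[3.0000 -1.5000]
Step 4: x=[7.2500 10.8750] v=[3.5000 -1.7500]
Max displacement = 2.0000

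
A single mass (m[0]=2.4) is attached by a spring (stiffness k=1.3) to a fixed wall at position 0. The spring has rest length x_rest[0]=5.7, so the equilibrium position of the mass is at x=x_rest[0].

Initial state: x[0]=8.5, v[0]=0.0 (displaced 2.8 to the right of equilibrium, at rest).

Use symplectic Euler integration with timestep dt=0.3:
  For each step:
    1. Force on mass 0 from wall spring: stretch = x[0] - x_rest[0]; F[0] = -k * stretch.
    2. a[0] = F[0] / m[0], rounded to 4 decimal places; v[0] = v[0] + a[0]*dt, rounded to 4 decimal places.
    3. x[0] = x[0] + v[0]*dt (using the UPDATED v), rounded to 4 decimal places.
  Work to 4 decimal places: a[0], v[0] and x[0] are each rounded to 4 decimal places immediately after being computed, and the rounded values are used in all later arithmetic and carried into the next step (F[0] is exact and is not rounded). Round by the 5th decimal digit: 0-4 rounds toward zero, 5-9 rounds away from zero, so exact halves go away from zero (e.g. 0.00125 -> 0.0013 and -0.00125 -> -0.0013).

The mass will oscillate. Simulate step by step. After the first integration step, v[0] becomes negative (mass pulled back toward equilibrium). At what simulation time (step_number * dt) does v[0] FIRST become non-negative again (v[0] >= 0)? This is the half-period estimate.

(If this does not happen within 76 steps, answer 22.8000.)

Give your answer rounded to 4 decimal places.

Step 0: x=[8.5000] v=[0.0000]
Step 1: x=[8.3635] v=[-0.4550]
Step 2: x=[8.0972] v=[-0.8878]
Step 3: x=[7.7140] v=[-1.2774]
Step 4: x=[7.2326] v=[-1.6047]
Step 5: x=[6.6765] v=[-1.8538]
Step 6: x=[6.0728] v=[-2.0125]
Step 7: x=[5.4509] v=[-2.0731]
Step 8: x=[4.8411] v=[-2.0326]
Step 9: x=[4.2732] v=[-1.8930]
Step 10: x=[3.7749] v=[-1.6611]
Step 11: x=[3.3704] v=[-1.3483]
Step 12: x=[3.0795] v=[-0.9697]
Step 13: x=[2.9163] v=[-0.5439]
Step 14: x=[2.8888] v=[-0.0916]
Step 15: x=[2.9984] v=[0.3652]
First v>=0 after going negative at step 15, time=4.5000

Answer: 4.5000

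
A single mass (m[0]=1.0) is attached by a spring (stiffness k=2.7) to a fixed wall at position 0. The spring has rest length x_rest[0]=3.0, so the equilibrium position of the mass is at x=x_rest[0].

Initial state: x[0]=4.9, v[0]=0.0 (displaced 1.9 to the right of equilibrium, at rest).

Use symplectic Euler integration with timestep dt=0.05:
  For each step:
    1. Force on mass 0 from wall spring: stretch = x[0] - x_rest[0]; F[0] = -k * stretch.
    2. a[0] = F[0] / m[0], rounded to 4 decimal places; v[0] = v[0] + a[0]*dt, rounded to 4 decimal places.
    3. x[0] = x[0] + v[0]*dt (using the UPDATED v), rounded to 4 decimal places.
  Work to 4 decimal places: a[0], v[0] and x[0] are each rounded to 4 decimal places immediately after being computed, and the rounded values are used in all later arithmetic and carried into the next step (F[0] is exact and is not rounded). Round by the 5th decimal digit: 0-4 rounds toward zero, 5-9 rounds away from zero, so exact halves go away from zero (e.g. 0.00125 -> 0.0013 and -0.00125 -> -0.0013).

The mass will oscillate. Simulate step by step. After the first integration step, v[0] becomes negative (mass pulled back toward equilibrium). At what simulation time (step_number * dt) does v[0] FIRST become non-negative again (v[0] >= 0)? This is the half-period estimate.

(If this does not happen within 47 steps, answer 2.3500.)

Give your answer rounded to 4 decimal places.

Step 0: x=[4.9000] v=[0.0000]
Step 1: x=[4.8872] v=[-0.2565]
Step 2: x=[4.8616] v=[-0.5113]
Step 3: x=[4.8235] v=[-0.7626]
Step 4: x=[4.7731] v=[-1.0088]
Step 5: x=[4.7107] v=[-1.2482]
Step 6: x=[4.6367] v=[-1.4791]
Step 7: x=[4.5517] v=[-1.7001]
Step 8: x=[4.4562] v=[-1.9096]
Step 9: x=[4.3509] v=[-2.1062]
Step 10: x=[4.2365] v=[-2.2886]
Step 11: x=[4.1137] v=[-2.4555]
Step 12: x=[3.9834] v=[-2.6059]
Step 13: x=[3.8465] v=[-2.7387]
Step 14: x=[3.7039] v=[-2.8530]
Step 15: x=[3.5565] v=[-2.9480]
Step 16: x=[3.4053] v=[-3.0231]
Step 17: x=[3.2514] v=[-3.0778]
Step 18: x=[3.0958] v=[-3.1117]
Step 19: x=[2.9396] v=[-3.1246]
Step 20: x=[2.7838] v=[-3.1164]
Step 21: x=[2.6294] v=[-3.0872]
Step 22: x=[2.4775] v=[-3.0372]
Step 23: x=[2.3292] v=[-2.9667]
Step 24: x=[2.1854] v=[-2.8761]
Step 25: x=[2.0471] v=[-2.7661]
Step 26: x=[1.9152] v=[-2.6375]
Step 27: x=[1.7906] v=[-2.4911]
Step 28: x=[1.6742] v=[-2.3278]
Step 29: x=[1.5668] v=[-2.1488]
Step 30: x=[1.4690] v=[-1.9553]
Step 31: x=[1.3816] v=[-1.7486]
Step 32: x=[1.3051] v=[-1.5301]
Step 33: x=[1.2400] v=[-1.3013]
Step 34: x=[1.1868] v=[-1.0637]
Step 35: x=[1.1459] v=[-0.8189]
Step 36: x=[1.1175] v=[-0.5686]
Step 37: x=[1.1018] v=[-0.3145]
Step 38: x=[1.0989] v=[-0.0582]
Step 39: x=[1.1088] v=[0.1985]
First v>=0 after going negative at step 39, time=1.9500

Answer: 1.9500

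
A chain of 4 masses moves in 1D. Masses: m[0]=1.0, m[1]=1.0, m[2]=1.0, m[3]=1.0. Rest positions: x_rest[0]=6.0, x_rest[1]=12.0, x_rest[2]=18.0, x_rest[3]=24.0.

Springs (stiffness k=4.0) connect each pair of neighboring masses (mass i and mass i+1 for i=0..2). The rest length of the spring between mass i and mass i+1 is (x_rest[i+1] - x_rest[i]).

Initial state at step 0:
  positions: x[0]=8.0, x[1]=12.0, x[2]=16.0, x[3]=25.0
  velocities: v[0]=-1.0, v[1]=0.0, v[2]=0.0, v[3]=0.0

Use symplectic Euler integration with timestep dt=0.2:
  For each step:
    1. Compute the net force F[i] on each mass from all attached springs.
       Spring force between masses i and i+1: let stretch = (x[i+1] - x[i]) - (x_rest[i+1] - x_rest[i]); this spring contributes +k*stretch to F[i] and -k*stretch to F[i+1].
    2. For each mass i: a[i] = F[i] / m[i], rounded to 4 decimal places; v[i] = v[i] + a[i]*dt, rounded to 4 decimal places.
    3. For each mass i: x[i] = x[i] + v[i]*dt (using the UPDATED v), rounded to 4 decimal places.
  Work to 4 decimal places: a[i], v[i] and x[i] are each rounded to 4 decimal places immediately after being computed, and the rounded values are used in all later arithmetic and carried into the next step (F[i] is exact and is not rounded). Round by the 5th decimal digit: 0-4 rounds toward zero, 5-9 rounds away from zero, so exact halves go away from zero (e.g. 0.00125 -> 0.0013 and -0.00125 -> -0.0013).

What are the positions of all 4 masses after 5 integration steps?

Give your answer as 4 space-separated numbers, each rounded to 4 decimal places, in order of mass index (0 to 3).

Step 0: x=[8.0000 12.0000 16.0000 25.0000] v=[-1.0000 0.0000 0.0000 0.0000]
Step 1: x=[7.4800 12.0000 16.8000 24.5200] v=[-2.6000 0.0000 4.0000 -2.4000]
Step 2: x=[6.7232 12.0448 18.0672 23.7648] v=[-3.7840 0.2240 6.3360 -3.7760]
Step 3: x=[5.8579 12.2017 19.2824 23.0580] v=[-4.3267 0.7846 6.0762 -3.5341]
Step 4: x=[5.0476 12.4765 19.9688 22.7071] v=[-4.0517 1.3741 3.4321 -1.7546]
Step 5: x=[4.4659 12.7615 19.8946 22.8781] v=[-2.9086 1.4248 -0.3711 0.8548]

Answer: 4.4659 12.7615 19.8946 22.8781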